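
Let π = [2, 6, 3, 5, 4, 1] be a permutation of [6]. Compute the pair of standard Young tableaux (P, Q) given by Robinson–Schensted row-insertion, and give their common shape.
P = [1, 3, 4] / [2] / [5] / [6];  Q = [1, 2, 4] / [3] / [5] / [6];  common shape = (3, 1, 1, 1)

Row-insert the values π_1, π_2, … into P one at a time, bumping the leftmost entry strictly greater than the inserted value down to the next row. The recording tableau Q records, in position (i, j), the step at which that cell was added to P.
  Insert 2 (step 1): P = [2];  Q = [1]
  Insert 6 (step 2): P = [2, 6];  Q = [1, 2]
  Insert 3 (step 3): P = [2, 3] / [6];  Q = [1, 2] / [3]
  Insert 5 (step 4): P = [2, 3, 5] / [6];  Q = [1, 2, 4] / [3]
  Insert 4 (step 5): P = [2, 3, 4] / [5] / [6];  Q = [1, 2, 4] / [3] / [5]
  Insert 1 (step 6): P = [1, 3, 4] / [2] / [5] / [6];  Q = [1, 2, 4] / [3] / [5] / [6]
Final shape: (3, 1, 1, 1).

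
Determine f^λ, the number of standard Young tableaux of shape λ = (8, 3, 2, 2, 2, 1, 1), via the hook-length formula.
# SYT of shape (8, 3, 2, 2, 2, 1, 1) = 16325712

Hook-length formula: f^λ = n! / Π hook(c), product over all cells c of the Young diagram. For λ = (8, 3, 2, 2, 2, 1, 1), n = 19 boxes. Hook lengths by row (left-to-right, top-to-bottom): [14, 11, 7, 5, 4, 3, 2, 1]; [8, 5, 1]; [6, 3]; [5, 2]; [4, 1]; [2]; [1]. Product of hooks = 7451136000. So f^λ = 19! / 7451136000 = 121645100408832000 / 7451136000 = 16325712.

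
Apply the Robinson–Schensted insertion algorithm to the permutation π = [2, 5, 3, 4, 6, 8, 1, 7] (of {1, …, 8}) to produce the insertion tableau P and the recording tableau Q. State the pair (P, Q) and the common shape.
P = [1, 3, 4, 6, 7] / [2, 8] / [5];  Q = [1, 2, 4, 5, 6] / [3, 8] / [7];  common shape = (5, 2, 1)

Row-insert the values π_1, π_2, … into P one at a time, bumping the leftmost entry strictly greater than the inserted value down to the next row. The recording tableau Q records, in position (i, j), the step at which that cell was added to P.
  Insert 2 (step 1): P = [2];  Q = [1]
  Insert 5 (step 2): P = [2, 5];  Q = [1, 2]
  Insert 3 (step 3): P = [2, 3] / [5];  Q = [1, 2] / [3]
  Insert 4 (step 4): P = [2, 3, 4] / [5];  Q = [1, 2, 4] / [3]
  Insert 6 (step 5): P = [2, 3, 4, 6] / [5];  Q = [1, 2, 4, 5] / [3]
  Insert 8 (step 6): P = [2, 3, 4, 6, 8] / [5];  Q = [1, 2, 4, 5, 6] / [3]
  Insert 1 (step 7): P = [1, 3, 4, 6, 8] / [2] / [5];  Q = [1, 2, 4, 5, 6] / [3] / [7]
  Insert 7 (step 8): P = [1, 3, 4, 6, 7] / [2, 8] / [5];  Q = [1, 2, 4, 5, 6] / [3, 8] / [7]
Final shape: (5, 2, 1).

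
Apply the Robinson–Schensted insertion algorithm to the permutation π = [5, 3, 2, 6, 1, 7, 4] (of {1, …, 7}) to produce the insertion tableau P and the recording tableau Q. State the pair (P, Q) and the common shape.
P = [1, 4, 7] / [2, 6] / [3] / [5];  Q = [1, 4, 6] / [2, 7] / [3] / [5];  common shape = (3, 2, 1, 1)

Row-insert the values π_1, π_2, … into P one at a time, bumping the leftmost entry strictly greater than the inserted value down to the next row. The recording tableau Q records, in position (i, j), the step at which that cell was added to P.
  Insert 5 (step 1): P = [5];  Q = [1]
  Insert 3 (step 2): P = [3] / [5];  Q = [1] / [2]
  Insert 2 (step 3): P = [2] / [3] / [5];  Q = [1] / [2] / [3]
  Insert 6 (step 4): P = [2, 6] / [3] / [5];  Q = [1, 4] / [2] / [3]
  Insert 1 (step 5): P = [1, 6] / [2] / [3] / [5];  Q = [1, 4] / [2] / [3] / [5]
  Insert 7 (step 6): P = [1, 6, 7] / [2] / [3] / [5];  Q = [1, 4, 6] / [2] / [3] / [5]
  Insert 4 (step 7): P = [1, 4, 7] / [2, 6] / [3] / [5];  Q = [1, 4, 6] / [2, 7] / [3] / [5]
Final shape: (3, 2, 1, 1).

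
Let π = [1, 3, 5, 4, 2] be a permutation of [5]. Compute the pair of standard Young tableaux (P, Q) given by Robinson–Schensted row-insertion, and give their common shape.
P = [1, 2, 4] / [3] / [5];  Q = [1, 2, 3] / [4] / [5];  common shape = (3, 1, 1)

Row-insert the values π_1, π_2, … into P one at a time, bumping the leftmost entry strictly greater than the inserted value down to the next row. The recording tableau Q records, in position (i, j), the step at which that cell was added to P.
  Insert 1 (step 1): P = [1];  Q = [1]
  Insert 3 (step 2): P = [1, 3];  Q = [1, 2]
  Insert 5 (step 3): P = [1, 3, 5];  Q = [1, 2, 3]
  Insert 4 (step 4): P = [1, 3, 4] / [5];  Q = [1, 2, 3] / [4]
  Insert 2 (step 5): P = [1, 2, 4] / [3] / [5];  Q = [1, 2, 3] / [4] / [5]
Final shape: (3, 1, 1).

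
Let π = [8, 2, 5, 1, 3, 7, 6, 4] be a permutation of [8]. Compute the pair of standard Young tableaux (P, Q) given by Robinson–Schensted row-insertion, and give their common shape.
P = [1, 3, 4] / [2, 5, 6] / [7] / [8];  Q = [1, 3, 6] / [2, 5, 7] / [4] / [8];  common shape = (3, 3, 1, 1)

Row-insert the values π_1, π_2, … into P one at a time, bumping the leftmost entry strictly greater than the inserted value down to the next row. The recording tableau Q records, in position (i, j), the step at which that cell was added to P.
  Insert 8 (step 1): P = [8];  Q = [1]
  Insert 2 (step 2): P = [2] / [8];  Q = [1] / [2]
  Insert 5 (step 3): P = [2, 5] / [8];  Q = [1, 3] / [2]
  Insert 1 (step 4): P = [1, 5] / [2] / [8];  Q = [1, 3] / [2] / [4]
  Insert 3 (step 5): P = [1, 3] / [2, 5] / [8];  Q = [1, 3] / [2, 5] / [4]
  Insert 7 (step 6): P = [1, 3, 7] / [2, 5] / [8];  Q = [1, 3, 6] / [2, 5] / [4]
  Insert 6 (step 7): P = [1, 3, 6] / [2, 5, 7] / [8];  Q = [1, 3, 6] / [2, 5, 7] / [4]
  Insert 4 (step 8): P = [1, 3, 4] / [2, 5, 6] / [7] / [8];  Q = [1, 3, 6] / [2, 5, 7] / [4] / [8]
Final shape: (3, 3, 1, 1).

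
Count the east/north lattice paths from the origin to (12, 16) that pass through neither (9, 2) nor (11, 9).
Number of paths = 29056515

Inclusion–exclusion. Total paths: C(28, 12) = 30421755. Through P₁: C(11, 9)·C(17, 3) = 37400. Through P₂: C(20, 11)·C(8, 1) = 1343680. Since P₁ is strictly southwest of P₂, a monotone path through both must visit P₁ then P₂; paths through both = C(11, 9)·C(9, 2)·C(8, 1) = 15840. Avoid both = 30421755 − 37400 − 1343680 + 15840 = 29056515.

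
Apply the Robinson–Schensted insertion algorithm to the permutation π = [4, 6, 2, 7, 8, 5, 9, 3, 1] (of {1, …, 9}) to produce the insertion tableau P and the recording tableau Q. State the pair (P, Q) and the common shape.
P = [1, 3, 7, 8, 9] / [2, 5] / [4] / [6];  Q = [1, 2, 4, 5, 7] / [3, 6] / [8] / [9];  common shape = (5, 2, 1, 1)

Row-insert the values π_1, π_2, … into P one at a time, bumping the leftmost entry strictly greater than the inserted value down to the next row. The recording tableau Q records, in position (i, j), the step at which that cell was added to P.
  Insert 4 (step 1): P = [4];  Q = [1]
  Insert 6 (step 2): P = [4, 6];  Q = [1, 2]
  Insert 2 (step 3): P = [2, 6] / [4];  Q = [1, 2] / [3]
  Insert 7 (step 4): P = [2, 6, 7] / [4];  Q = [1, 2, 4] / [3]
  Insert 8 (step 5): P = [2, 6, 7, 8] / [4];  Q = [1, 2, 4, 5] / [3]
  Insert 5 (step 6): P = [2, 5, 7, 8] / [4, 6];  Q = [1, 2, 4, 5] / [3, 6]
  Insert 9 (step 7): P = [2, 5, 7, 8, 9] / [4, 6];  Q = [1, 2, 4, 5, 7] / [3, 6]
  Insert 3 (step 8): P = [2, 3, 7, 8, 9] / [4, 5] / [6];  Q = [1, 2, 4, 5, 7] / [3, 6] / [8]
  Insert 1 (step 9): P = [1, 3, 7, 8, 9] / [2, 5] / [4] / [6];  Q = [1, 2, 4, 5, 7] / [3, 6] / [8] / [9]
Final shape: (5, 2, 1, 1).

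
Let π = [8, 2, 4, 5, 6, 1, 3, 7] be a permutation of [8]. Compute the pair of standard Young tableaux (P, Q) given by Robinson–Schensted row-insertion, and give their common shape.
P = [1, 3, 5, 6, 7] / [2, 4] / [8];  Q = [1, 3, 4, 5, 8] / [2, 7] / [6];  common shape = (5, 2, 1)

Row-insert the values π_1, π_2, … into P one at a time, bumping the leftmost entry strictly greater than the inserted value down to the next row. The recording tableau Q records, in position (i, j), the step at which that cell was added to P.
  Insert 8 (step 1): P = [8];  Q = [1]
  Insert 2 (step 2): P = [2] / [8];  Q = [1] / [2]
  Insert 4 (step 3): P = [2, 4] / [8];  Q = [1, 3] / [2]
  Insert 5 (step 4): P = [2, 4, 5] / [8];  Q = [1, 3, 4] / [2]
  Insert 6 (step 5): P = [2, 4, 5, 6] / [8];  Q = [1, 3, 4, 5] / [2]
  Insert 1 (step 6): P = [1, 4, 5, 6] / [2] / [8];  Q = [1, 3, 4, 5] / [2] / [6]
  Insert 3 (step 7): P = [1, 3, 5, 6] / [2, 4] / [8];  Q = [1, 3, 4, 5] / [2, 7] / [6]
  Insert 7 (step 8): P = [1, 3, 5, 6, 7] / [2, 4] / [8];  Q = [1, 3, 4, 5, 8] / [2, 7] / [6]
Final shape: (5, 2, 1).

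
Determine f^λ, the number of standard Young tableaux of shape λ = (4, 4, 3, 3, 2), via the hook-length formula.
# SYT of shape (4, 4, 3, 3, 2) = 231660

Hook-length formula: f^λ = n! / Π hook(c), product over all cells c of the Young diagram. For λ = (4, 4, 3, 3, 2), n = 16 boxes. Hook lengths by row (left-to-right, top-to-bottom): [8, 7, 5, 2]; [7, 6, 4, 1]; [5, 4, 2]; [4, 3, 1]; [2, 1]. Product of hooks = 90316800. So f^λ = 16! / 90316800 = 20922789888000 / 90316800 = 231660.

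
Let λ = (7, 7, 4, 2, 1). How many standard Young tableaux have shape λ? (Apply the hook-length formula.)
# SYT of shape (7, 7, 4, 2, 1) = 246901200

Hook-length formula: f^λ = n! / Π hook(c), product over all cells c of the Young diagram. For λ = (7, 7, 4, 2, 1), n = 21 boxes. Hook lengths by row (left-to-right, top-to-bottom): [11, 9, 7, 6, 4, 3, 2]; [10, 8, 6, 5, 3, 2, 1]; [6, 4, 2, 1]; [3, 1]; [1]. Product of hooks = 206928691200. So f^λ = 21! / 206928691200 = 51090942171709440000 / 206928691200 = 246901200.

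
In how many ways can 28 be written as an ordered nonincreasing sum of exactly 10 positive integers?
p(28, 10 parts) = 340

Partitions of n into exactly k parts are in bijection with partitions of n − k into at most k parts (subtract 1 from each part). So p(28, exactly 10) = p(18, parts ≤ 10). Computing via the recurrence p(m, j) = p(m, j−1) + p(m−j, j) gives 340.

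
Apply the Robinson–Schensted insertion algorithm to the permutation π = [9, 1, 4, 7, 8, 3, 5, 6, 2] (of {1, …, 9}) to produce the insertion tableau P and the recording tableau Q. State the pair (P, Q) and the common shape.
P = [1, 2, 5, 6] / [3, 7, 8] / [4] / [9];  Q = [1, 3, 4, 5] / [2, 7, 8] / [6] / [9];  common shape = (4, 3, 1, 1)

Row-insert the values π_1, π_2, … into P one at a time, bumping the leftmost entry strictly greater than the inserted value down to the next row. The recording tableau Q records, in position (i, j), the step at which that cell was added to P.
  Insert 9 (step 1): P = [9];  Q = [1]
  Insert 1 (step 2): P = [1] / [9];  Q = [1] / [2]
  Insert 4 (step 3): P = [1, 4] / [9];  Q = [1, 3] / [2]
  Insert 7 (step 4): P = [1, 4, 7] / [9];  Q = [1, 3, 4] / [2]
  Insert 8 (step 5): P = [1, 4, 7, 8] / [9];  Q = [1, 3, 4, 5] / [2]
  Insert 3 (step 6): P = [1, 3, 7, 8] / [4] / [9];  Q = [1, 3, 4, 5] / [2] / [6]
  Insert 5 (step 7): P = [1, 3, 5, 8] / [4, 7] / [9];  Q = [1, 3, 4, 5] / [2, 7] / [6]
  Insert 6 (step 8): P = [1, 3, 5, 6] / [4, 7, 8] / [9];  Q = [1, 3, 4, 5] / [2, 7, 8] / [6]
  Insert 2 (step 9): P = [1, 2, 5, 6] / [3, 7, 8] / [4] / [9];  Q = [1, 3, 4, 5] / [2, 7, 8] / [6] / [9]
Final shape: (4, 3, 1, 1).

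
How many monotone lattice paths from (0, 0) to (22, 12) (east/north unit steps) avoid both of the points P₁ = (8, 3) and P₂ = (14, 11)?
Number of paths = 377860545

Inclusion–exclusion. Total paths: C(34, 22) = 548354040. Through P₁: C(11, 8)·C(23, 14) = 134836350. Through P₂: C(25, 14)·C(9, 8) = 40116600. Since P₁ is strictly southwest of P₂, a monotone path through both must visit P₁ then P₂; paths through both = C(11, 8)·C(14, 6)·C(9, 8) = 4459455. Avoid both = 548354040 − 134836350 − 40116600 + 4459455 = 377860545.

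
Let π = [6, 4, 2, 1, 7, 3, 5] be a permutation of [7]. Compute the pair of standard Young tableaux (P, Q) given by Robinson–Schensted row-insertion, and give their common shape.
P = [1, 3, 5] / [2, 7] / [4] / [6];  Q = [1, 5, 7] / [2, 6] / [3] / [4];  common shape = (3, 2, 1, 1)

Row-insert the values π_1, π_2, … into P one at a time, bumping the leftmost entry strictly greater than the inserted value down to the next row. The recording tableau Q records, in position (i, j), the step at which that cell was added to P.
  Insert 6 (step 1): P = [6];  Q = [1]
  Insert 4 (step 2): P = [4] / [6];  Q = [1] / [2]
  Insert 2 (step 3): P = [2] / [4] / [6];  Q = [1] / [2] / [3]
  Insert 1 (step 4): P = [1] / [2] / [4] / [6];  Q = [1] / [2] / [3] / [4]
  Insert 7 (step 5): P = [1, 7] / [2] / [4] / [6];  Q = [1, 5] / [2] / [3] / [4]
  Insert 3 (step 6): P = [1, 3] / [2, 7] / [4] / [6];  Q = [1, 5] / [2, 6] / [3] / [4]
  Insert 5 (step 7): P = [1, 3, 5] / [2, 7] / [4] / [6];  Q = [1, 5, 7] / [2, 6] / [3] / [4]
Final shape: (3, 2, 1, 1).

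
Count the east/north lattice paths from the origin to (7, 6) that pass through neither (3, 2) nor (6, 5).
Number of paths = 492

Inclusion–exclusion. Total paths: C(13, 7) = 1716. Through P₁: C(5, 3)·C(8, 4) = 700. Through P₂: C(11, 6)·C(2, 1) = 924. Since P₁ is strictly southwest of P₂, a monotone path through both must visit P₁ then P₂; paths through both = C(5, 3)·C(6, 3)·C(2, 1) = 400. Avoid both = 1716 − 700 − 924 + 400 = 492.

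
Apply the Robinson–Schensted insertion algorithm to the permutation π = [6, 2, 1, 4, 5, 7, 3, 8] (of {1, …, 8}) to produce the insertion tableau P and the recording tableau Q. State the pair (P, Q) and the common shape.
P = [1, 3, 5, 7, 8] / [2, 4] / [6];  Q = [1, 4, 5, 6, 8] / [2, 7] / [3];  common shape = (5, 2, 1)

Row-insert the values π_1, π_2, … into P one at a time, bumping the leftmost entry strictly greater than the inserted value down to the next row. The recording tableau Q records, in position (i, j), the step at which that cell was added to P.
  Insert 6 (step 1): P = [6];  Q = [1]
  Insert 2 (step 2): P = [2] / [6];  Q = [1] / [2]
  Insert 1 (step 3): P = [1] / [2] / [6];  Q = [1] / [2] / [3]
  Insert 4 (step 4): P = [1, 4] / [2] / [6];  Q = [1, 4] / [2] / [3]
  Insert 5 (step 5): P = [1, 4, 5] / [2] / [6];  Q = [1, 4, 5] / [2] / [3]
  Insert 7 (step 6): P = [1, 4, 5, 7] / [2] / [6];  Q = [1, 4, 5, 6] / [2] / [3]
  Insert 3 (step 7): P = [1, 3, 5, 7] / [2, 4] / [6];  Q = [1, 4, 5, 6] / [2, 7] / [3]
  Insert 8 (step 8): P = [1, 3, 5, 7, 8] / [2, 4] / [6];  Q = [1, 4, 5, 6, 8] / [2, 7] / [3]
Final shape: (5, 2, 1).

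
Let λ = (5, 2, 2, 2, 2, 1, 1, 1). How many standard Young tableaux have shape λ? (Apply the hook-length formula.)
# SYT of shape (5, 2, 2, 2, 2, 1, 1, 1) = 150150

Hook-length formula: f^λ = n! / Π hook(c), product over all cells c of the Young diagram. For λ = (5, 2, 2, 2, 2, 1, 1, 1), n = 16 boxes. Hook lengths by row (left-to-right, top-to-bottom): [12, 8, 3, 2, 1]; [8, 4]; [7, 3]; [6, 2]; [5, 1]; [3]; [2]; [1]. Product of hooks = 139345920. So f^λ = 16! / 139345920 = 20922789888000 / 139345920 = 150150.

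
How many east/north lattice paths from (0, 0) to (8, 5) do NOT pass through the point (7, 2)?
Number of paths = 1143

Total paths from (0, 0) to (8, 5): C(13, 8) = 1287. Paths through (7, 2): (paths (0, 0) → (7, 2)) × (paths (7, 2) → (8, 5)) = C(9, 7) · C(4, 1) = 36 · 4 = 144. Avoidance count = 1287 − 144 = 1143.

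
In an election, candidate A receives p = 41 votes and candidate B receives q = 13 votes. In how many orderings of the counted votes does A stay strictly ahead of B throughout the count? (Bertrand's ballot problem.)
Strict-lead orderings = 574609830760

Total orderings of the 54 votes with 41 for A: C(54, 41) = 1108176102180. By the Bertrand ballot formula (Cycle Lemma / reflection principle), the number of orderings in which A is strictly ahead of B throughout is (p − q)/(p + q) · C(p + q, p) = (41 − 13)/(41 + 13) · 1108176102180 = 574609830760.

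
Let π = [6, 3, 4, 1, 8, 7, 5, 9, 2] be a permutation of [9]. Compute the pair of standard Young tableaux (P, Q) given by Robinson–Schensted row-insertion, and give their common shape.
P = [1, 2, 5, 9] / [3, 4] / [6, 7] / [8];  Q = [1, 3, 5, 8] / [2, 6] / [4, 7] / [9];  common shape = (4, 2, 2, 1)

Row-insert the values π_1, π_2, … into P one at a time, bumping the leftmost entry strictly greater than the inserted value down to the next row. The recording tableau Q records, in position (i, j), the step at which that cell was added to P.
  Insert 6 (step 1): P = [6];  Q = [1]
  Insert 3 (step 2): P = [3] / [6];  Q = [1] / [2]
  Insert 4 (step 3): P = [3, 4] / [6];  Q = [1, 3] / [2]
  Insert 1 (step 4): P = [1, 4] / [3] / [6];  Q = [1, 3] / [2] / [4]
  Insert 8 (step 5): P = [1, 4, 8] / [3] / [6];  Q = [1, 3, 5] / [2] / [4]
  Insert 7 (step 6): P = [1, 4, 7] / [3, 8] / [6];  Q = [1, 3, 5] / [2, 6] / [4]
  Insert 5 (step 7): P = [1, 4, 5] / [3, 7] / [6, 8];  Q = [1, 3, 5] / [2, 6] / [4, 7]
  Insert 9 (step 8): P = [1, 4, 5, 9] / [3, 7] / [6, 8];  Q = [1, 3, 5, 8] / [2, 6] / [4, 7]
  Insert 2 (step 9): P = [1, 2, 5, 9] / [3, 4] / [6, 7] / [8];  Q = [1, 3, 5, 8] / [2, 6] / [4, 7] / [9]
Final shape: (4, 2, 2, 1).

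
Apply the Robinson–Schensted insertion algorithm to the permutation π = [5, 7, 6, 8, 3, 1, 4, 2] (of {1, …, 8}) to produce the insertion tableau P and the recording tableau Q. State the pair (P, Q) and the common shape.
P = [1, 2, 8] / [3, 4] / [5, 6] / [7];  Q = [1, 2, 4] / [3, 7] / [5, 8] / [6];  common shape = (3, 2, 2, 1)

Row-insert the values π_1, π_2, … into P one at a time, bumping the leftmost entry strictly greater than the inserted value down to the next row. The recording tableau Q records, in position (i, j), the step at which that cell was added to P.
  Insert 5 (step 1): P = [5];  Q = [1]
  Insert 7 (step 2): P = [5, 7];  Q = [1, 2]
  Insert 6 (step 3): P = [5, 6] / [7];  Q = [1, 2] / [3]
  Insert 8 (step 4): P = [5, 6, 8] / [7];  Q = [1, 2, 4] / [3]
  Insert 3 (step 5): P = [3, 6, 8] / [5] / [7];  Q = [1, 2, 4] / [3] / [5]
  Insert 1 (step 6): P = [1, 6, 8] / [3] / [5] / [7];  Q = [1, 2, 4] / [3] / [5] / [6]
  Insert 4 (step 7): P = [1, 4, 8] / [3, 6] / [5] / [7];  Q = [1, 2, 4] / [3, 7] / [5] / [6]
  Insert 2 (step 8): P = [1, 2, 8] / [3, 4] / [5, 6] / [7];  Q = [1, 2, 4] / [3, 7] / [5, 8] / [6]
Final shape: (3, 2, 2, 1).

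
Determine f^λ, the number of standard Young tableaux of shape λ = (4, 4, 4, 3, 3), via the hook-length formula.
# SYT of shape (4, 4, 4, 3, 3) = 875160

Hook-length formula: f^λ = n! / Π hook(c), product over all cells c of the Young diagram. For λ = (4, 4, 4, 3, 3), n = 18 boxes. Hook lengths by row (left-to-right, top-to-bottom): [8, 7, 6, 3]; [7, 6, 5, 2]; [6, 5, 4, 1]; [4, 3, 2]; [3, 2, 1]. Product of hooks = 7315660800. So f^λ = 18! / 7315660800 = 6402373705728000 / 7315660800 = 875160.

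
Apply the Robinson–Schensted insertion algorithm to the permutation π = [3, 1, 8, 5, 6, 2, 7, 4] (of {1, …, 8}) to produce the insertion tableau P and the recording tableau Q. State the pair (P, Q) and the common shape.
P = [1, 2, 4, 7] / [3, 5, 6] / [8];  Q = [1, 3, 5, 7] / [2, 4, 8] / [6];  common shape = (4, 3, 1)

Row-insert the values π_1, π_2, … into P one at a time, bumping the leftmost entry strictly greater than the inserted value down to the next row. The recording tableau Q records, in position (i, j), the step at which that cell was added to P.
  Insert 3 (step 1): P = [3];  Q = [1]
  Insert 1 (step 2): P = [1] / [3];  Q = [1] / [2]
  Insert 8 (step 3): P = [1, 8] / [3];  Q = [1, 3] / [2]
  Insert 5 (step 4): P = [1, 5] / [3, 8];  Q = [1, 3] / [2, 4]
  Insert 6 (step 5): P = [1, 5, 6] / [3, 8];  Q = [1, 3, 5] / [2, 4]
  Insert 2 (step 6): P = [1, 2, 6] / [3, 5] / [8];  Q = [1, 3, 5] / [2, 4] / [6]
  Insert 7 (step 7): P = [1, 2, 6, 7] / [3, 5] / [8];  Q = [1, 3, 5, 7] / [2, 4] / [6]
  Insert 4 (step 8): P = [1, 2, 4, 7] / [3, 5, 6] / [8];  Q = [1, 3, 5, 7] / [2, 4, 8] / [6]
Final shape: (4, 3, 1).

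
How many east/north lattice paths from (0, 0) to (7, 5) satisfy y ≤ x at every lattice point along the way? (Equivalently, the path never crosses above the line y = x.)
Number of paths = 297

By the reflection principle (André's argument), the number of monotone paths to (7, 5) with n ≤ m that never go above y = x is C(12, 7) − C(12, 8) = 792 − 495 = 297.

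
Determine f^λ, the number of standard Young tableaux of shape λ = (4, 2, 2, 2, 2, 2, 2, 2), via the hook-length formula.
# SYT of shape (4, 2, 2, 2, 2, 2, 2, 2) = 143208

Hook-length formula: f^λ = n! / Π hook(c), product over all cells c of the Young diagram. For λ = (4, 2, 2, 2, 2, 2, 2, 2), n = 18 boxes. Hook lengths by row (left-to-right, top-to-bottom): [11, 10, 2, 1]; [8, 7]; [7, 6]; [6, 5]; [5, 4]; [4, 3]; [3, 2]; [2, 1]. Product of hooks = 44706816000. So f^λ = 18! / 44706816000 = 6402373705728000 / 44706816000 = 143208.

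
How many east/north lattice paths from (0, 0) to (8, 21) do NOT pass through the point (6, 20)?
Number of paths = 3601455

Total paths from (0, 0) to (8, 21): C(29, 8) = 4292145. Paths through (6, 20): (paths (0, 0) → (6, 20)) × (paths (6, 20) → (8, 21)) = C(26, 6) · C(3, 2) = 230230 · 3 = 690690. Avoidance count = 4292145 − 690690 = 3601455.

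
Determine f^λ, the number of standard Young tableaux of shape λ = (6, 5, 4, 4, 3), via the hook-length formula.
# SYT of shape (6, 5, 4, 4, 3) = 746876130

Hook-length formula: f^λ = n! / Π hook(c), product over all cells c of the Young diagram. For λ = (6, 5, 4, 4, 3), n = 22 boxes. Hook lengths by row (left-to-right, top-to-bottom): [10, 9, 8, 6, 3, 1]; [8, 7, 6, 4, 1]; [6, 5, 4, 2]; [5, 4, 3, 1]; [3, 2, 1]. Product of hooks = 1504935936000. So f^λ = 22! / 1504935936000 = 1124000727777607680000 / 1504935936000 = 746876130.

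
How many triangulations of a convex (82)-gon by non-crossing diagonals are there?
C_80 = 1136359577947336271931632877004667456667613940

These polygon triangulations are counted by the Catalan number C_n = (1/(n + 1)) · C(2n, n). For n = 80: C_80 = (1/81) · C(160, 80) = 92045125813734238026462263037378063990076729140/81 = 1136359577947336271931632877004667456667613940.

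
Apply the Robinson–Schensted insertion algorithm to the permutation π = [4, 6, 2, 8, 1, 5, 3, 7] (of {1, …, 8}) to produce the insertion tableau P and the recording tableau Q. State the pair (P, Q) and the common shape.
P = [1, 3, 7] / [2, 5, 8] / [4, 6];  Q = [1, 2, 4] / [3, 6, 8] / [5, 7];  common shape = (3, 3, 2)

Row-insert the values π_1, π_2, … into P one at a time, bumping the leftmost entry strictly greater than the inserted value down to the next row. The recording tableau Q records, in position (i, j), the step at which that cell was added to P.
  Insert 4 (step 1): P = [4];  Q = [1]
  Insert 6 (step 2): P = [4, 6];  Q = [1, 2]
  Insert 2 (step 3): P = [2, 6] / [4];  Q = [1, 2] / [3]
  Insert 8 (step 4): P = [2, 6, 8] / [4];  Q = [1, 2, 4] / [3]
  Insert 1 (step 5): P = [1, 6, 8] / [2] / [4];  Q = [1, 2, 4] / [3] / [5]
  Insert 5 (step 6): P = [1, 5, 8] / [2, 6] / [4];  Q = [1, 2, 4] / [3, 6] / [5]
  Insert 3 (step 7): P = [1, 3, 8] / [2, 5] / [4, 6];  Q = [1, 2, 4] / [3, 6] / [5, 7]
  Insert 7 (step 8): P = [1, 3, 7] / [2, 5, 8] / [4, 6];  Q = [1, 2, 4] / [3, 6, 8] / [5, 7]
Final shape: (3, 3, 2).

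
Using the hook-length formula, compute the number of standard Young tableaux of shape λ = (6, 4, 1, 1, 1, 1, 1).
# SYT of shape (6, 4, 1, 1, 1, 1, 1) = 70070

Hook-length formula: f^λ = n! / Π hook(c), product over all cells c of the Young diagram. For λ = (6, 4, 1, 1, 1, 1, 1), n = 15 boxes. Hook lengths by row (left-to-right, top-to-bottom): [12, 6, 5, 4, 2, 1]; [9, 3, 2, 1]; [5]; [4]; [3]; [2]; [1]. Product of hooks = 18662400. So f^λ = 15! / 18662400 = 1307674368000 / 18662400 = 70070.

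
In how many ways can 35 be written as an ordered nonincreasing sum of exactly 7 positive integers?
p(35, 7 parts) = 1367

Partitions of n into exactly k parts are in bijection with partitions of n − k into at most k parts (subtract 1 from each part). So p(35, exactly 7) = p(28, parts ≤ 7). Computing via the recurrence p(m, j) = p(m, j−1) + p(m−j, j) gives 1367.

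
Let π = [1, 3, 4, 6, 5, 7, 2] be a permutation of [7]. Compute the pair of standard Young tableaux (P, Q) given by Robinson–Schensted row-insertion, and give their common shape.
P = [1, 2, 4, 5, 7] / [3] / [6];  Q = [1, 2, 3, 4, 6] / [5] / [7];  common shape = (5, 1, 1)

Row-insert the values π_1, π_2, … into P one at a time, bumping the leftmost entry strictly greater than the inserted value down to the next row. The recording tableau Q records, in position (i, j), the step at which that cell was added to P.
  Insert 1 (step 1): P = [1];  Q = [1]
  Insert 3 (step 2): P = [1, 3];  Q = [1, 2]
  Insert 4 (step 3): P = [1, 3, 4];  Q = [1, 2, 3]
  Insert 6 (step 4): P = [1, 3, 4, 6];  Q = [1, 2, 3, 4]
  Insert 5 (step 5): P = [1, 3, 4, 5] / [6];  Q = [1, 2, 3, 4] / [5]
  Insert 7 (step 6): P = [1, 3, 4, 5, 7] / [6];  Q = [1, 2, 3, 4, 6] / [5]
  Insert 2 (step 7): P = [1, 2, 4, 5, 7] / [3] / [6];  Q = [1, 2, 3, 4, 6] / [5] / [7]
Final shape: (5, 1, 1).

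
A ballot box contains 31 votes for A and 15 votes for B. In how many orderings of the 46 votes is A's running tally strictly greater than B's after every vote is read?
Strict-lead orderings = 177996090624

Total orderings of the 46 votes with 31 for A: C(46, 31) = 511738760544. By the Bertrand ballot formula (Cycle Lemma / reflection principle), the number of orderings in which A is strictly ahead of B throughout is (p − q)/(p + q) · C(p + q, p) = (31 − 15)/(31 + 15) · 511738760544 = 177996090624.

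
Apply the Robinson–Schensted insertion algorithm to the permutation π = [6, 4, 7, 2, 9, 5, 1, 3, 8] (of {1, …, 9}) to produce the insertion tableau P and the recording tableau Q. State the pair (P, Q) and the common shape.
P = [1, 3, 8] / [2, 5, 9] / [4, 7] / [6];  Q = [1, 3, 5] / [2, 6, 9] / [4, 8] / [7];  common shape = (3, 3, 2, 1)

Row-insert the values π_1, π_2, … into P one at a time, bumping the leftmost entry strictly greater than the inserted value down to the next row. The recording tableau Q records, in position (i, j), the step at which that cell was added to P.
  Insert 6 (step 1): P = [6];  Q = [1]
  Insert 4 (step 2): P = [4] / [6];  Q = [1] / [2]
  Insert 7 (step 3): P = [4, 7] / [6];  Q = [1, 3] / [2]
  Insert 2 (step 4): P = [2, 7] / [4] / [6];  Q = [1, 3] / [2] / [4]
  Insert 9 (step 5): P = [2, 7, 9] / [4] / [6];  Q = [1, 3, 5] / [2] / [4]
  Insert 5 (step 6): P = [2, 5, 9] / [4, 7] / [6];  Q = [1, 3, 5] / [2, 6] / [4]
  Insert 1 (step 7): P = [1, 5, 9] / [2, 7] / [4] / [6];  Q = [1, 3, 5] / [2, 6] / [4] / [7]
  Insert 3 (step 8): P = [1, 3, 9] / [2, 5] / [4, 7] / [6];  Q = [1, 3, 5] / [2, 6] / [4, 8] / [7]
  Insert 8 (step 9): P = [1, 3, 8] / [2, 5, 9] / [4, 7] / [6];  Q = [1, 3, 5] / [2, 6, 9] / [4, 8] / [7]
Final shape: (3, 3, 2, 1).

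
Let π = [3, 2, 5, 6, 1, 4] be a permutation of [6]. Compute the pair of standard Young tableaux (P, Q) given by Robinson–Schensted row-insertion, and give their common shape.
P = [1, 4, 6] / [2, 5] / [3];  Q = [1, 3, 4] / [2, 6] / [5];  common shape = (3, 2, 1)

Row-insert the values π_1, π_2, … into P one at a time, bumping the leftmost entry strictly greater than the inserted value down to the next row. The recording tableau Q records, in position (i, j), the step at which that cell was added to P.
  Insert 3 (step 1): P = [3];  Q = [1]
  Insert 2 (step 2): P = [2] / [3];  Q = [1] / [2]
  Insert 5 (step 3): P = [2, 5] / [3];  Q = [1, 3] / [2]
  Insert 6 (step 4): P = [2, 5, 6] / [3];  Q = [1, 3, 4] / [2]
  Insert 1 (step 5): P = [1, 5, 6] / [2] / [3];  Q = [1, 3, 4] / [2] / [5]
  Insert 4 (step 6): P = [1, 4, 6] / [2, 5] / [3];  Q = [1, 3, 4] / [2, 6] / [5]
Final shape: (3, 2, 1).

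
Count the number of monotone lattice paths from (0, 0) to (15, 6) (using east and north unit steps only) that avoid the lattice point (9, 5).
Number of paths = 40250

Total paths from (0, 0) to (15, 6): C(21, 15) = 54264. Paths through (9, 5): (paths (0, 0) → (9, 5)) × (paths (9, 5) → (15, 6)) = C(14, 9) · C(7, 6) = 2002 · 7 = 14014. Avoidance count = 54264 − 14014 = 40250.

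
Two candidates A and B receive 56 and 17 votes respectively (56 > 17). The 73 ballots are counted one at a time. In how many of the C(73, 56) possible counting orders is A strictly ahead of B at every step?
Strict-lead orderings = 9443287992025836

Total orderings of the 73 votes with 56 for A: C(73, 56) = 17675898036356052. By the Bertrand ballot formula (Cycle Lemma / reflection principle), the number of orderings in which A is strictly ahead of B throughout is (p − q)/(p + q) · C(p + q, p) = (56 − 17)/(56 + 17) · 17675898036356052 = 9443287992025836.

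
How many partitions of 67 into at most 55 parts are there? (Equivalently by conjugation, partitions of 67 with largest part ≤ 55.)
p(67, parts ≤ 55) = 2679494

Use the recurrence p(n, m) = p(n, m−1) + p(n−m, m): either the largest part is < m (count p(n, m−1)) or the largest part is exactly m (remove one copy of m, count p(n−m, m)). With p(0, ·) = 1 this gives p(67, parts ≤ 55) = 2679494. (By conjugating Young diagrams, this also counts partitions of 67 into at most 55 parts.)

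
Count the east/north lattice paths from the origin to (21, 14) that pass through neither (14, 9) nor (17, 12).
Number of paths = 1139462895

Inclusion–exclusion. Total paths: C(35, 21) = 2319959400. Through P₁: C(23, 14)·C(12, 7) = 647214480. Through P₂: C(29, 17)·C(6, 4) = 778439025. Since P₁ is strictly southwest of P₂, a monotone path through both must visit P₁ then P₂; paths through both = C(23, 14)·C(6, 3)·C(6, 4) = 245157000. Avoid both = 2319959400 − 647214480 − 778439025 + 245157000 = 1139462895.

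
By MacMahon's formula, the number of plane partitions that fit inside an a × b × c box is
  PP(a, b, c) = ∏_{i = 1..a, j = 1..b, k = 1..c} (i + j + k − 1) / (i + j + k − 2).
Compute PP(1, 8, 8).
PP(1, 8, 8) = 12870

Evaluate the triple product over i = 1..1, j = 1..8, k = 1..8. The factors are (2/1) · (3/2) · (4/3) · (5/4) · (6/5) · (7/6) · (8/7) · (9/8) · … (64 factors total). The numerators and denominators telescope so the product is an integer; carrying out the multiplication exactly gives PP(1, 8, 8) = 12870.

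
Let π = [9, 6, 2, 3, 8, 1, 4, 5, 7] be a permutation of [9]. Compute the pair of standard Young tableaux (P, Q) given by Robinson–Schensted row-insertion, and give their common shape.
P = [1, 3, 4, 5, 7] / [2, 8] / [6] / [9];  Q = [1, 4, 5, 8, 9] / [2, 7] / [3] / [6];  common shape = (5, 2, 1, 1)

Row-insert the values π_1, π_2, … into P one at a time, bumping the leftmost entry strictly greater than the inserted value down to the next row. The recording tableau Q records, in position (i, j), the step at which that cell was added to P.
  Insert 9 (step 1): P = [9];  Q = [1]
  Insert 6 (step 2): P = [6] / [9];  Q = [1] / [2]
  Insert 2 (step 3): P = [2] / [6] / [9];  Q = [1] / [2] / [3]
  Insert 3 (step 4): P = [2, 3] / [6] / [9];  Q = [1, 4] / [2] / [3]
  Insert 8 (step 5): P = [2, 3, 8] / [6] / [9];  Q = [1, 4, 5] / [2] / [3]
  Insert 1 (step 6): P = [1, 3, 8] / [2] / [6] / [9];  Q = [1, 4, 5] / [2] / [3] / [6]
  Insert 4 (step 7): P = [1, 3, 4] / [2, 8] / [6] / [9];  Q = [1, 4, 5] / [2, 7] / [3] / [6]
  Insert 5 (step 8): P = [1, 3, 4, 5] / [2, 8] / [6] / [9];  Q = [1, 4, 5, 8] / [2, 7] / [3] / [6]
  Insert 7 (step 9): P = [1, 3, 4, 5, 7] / [2, 8] / [6] / [9];  Q = [1, 4, 5, 8, 9] / [2, 7] / [3] / [6]
Final shape: (5, 2, 1, 1).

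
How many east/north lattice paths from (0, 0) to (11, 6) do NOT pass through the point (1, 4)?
Number of paths = 12046

Total paths from (0, 0) to (11, 6): C(17, 11) = 12376. Paths through (1, 4): (paths (0, 0) → (1, 4)) × (paths (1, 4) → (11, 6)) = C(5, 1) · C(12, 10) = 5 · 66 = 330. Avoidance count = 12376 − 330 = 12046.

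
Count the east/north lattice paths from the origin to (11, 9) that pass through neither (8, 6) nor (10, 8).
Number of paths = 56420

Inclusion–exclusion. Total paths: C(20, 11) = 167960. Through P₁: C(14, 8)·C(6, 3) = 60060. Through P₂: C(18, 10)·C(2, 1) = 87516. Since P₁ is strictly southwest of P₂, a monotone path through both must visit P₁ then P₂; paths through both = C(14, 8)·C(4, 2)·C(2, 1) = 36036. Avoid both = 167960 − 60060 − 87516 + 36036 = 56420.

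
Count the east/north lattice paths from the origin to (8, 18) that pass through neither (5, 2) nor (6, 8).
Number of paths = 1353430

Inclusion–exclusion. Total paths: C(26, 8) = 1562275. Through P₁: C(7, 5)·C(19, 3) = 20349. Through P₂: C(14, 6)·C(12, 2) = 198198. Since P₁ is strictly southwest of P₂, a monotone path through both must visit P₁ then P₂; paths through both = C(7, 5)·C(7, 1)·C(12, 2) = 9702. Avoid both = 1562275 − 20349 − 198198 + 9702 = 1353430.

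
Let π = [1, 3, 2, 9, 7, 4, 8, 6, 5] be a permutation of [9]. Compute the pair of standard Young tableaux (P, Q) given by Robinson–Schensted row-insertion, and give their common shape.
P = [1, 2, 4, 5] / [3, 6, 8] / [7] / [9];  Q = [1, 2, 4, 7] / [3, 5, 8] / [6] / [9];  common shape = (4, 3, 1, 1)

Row-insert the values π_1, π_2, … into P one at a time, bumping the leftmost entry strictly greater than the inserted value down to the next row. The recording tableau Q records, in position (i, j), the step at which that cell was added to P.
  Insert 1 (step 1): P = [1];  Q = [1]
  Insert 3 (step 2): P = [1, 3];  Q = [1, 2]
  Insert 2 (step 3): P = [1, 2] / [3];  Q = [1, 2] / [3]
  Insert 9 (step 4): P = [1, 2, 9] / [3];  Q = [1, 2, 4] / [3]
  Insert 7 (step 5): P = [1, 2, 7] / [3, 9];  Q = [1, 2, 4] / [3, 5]
  Insert 4 (step 6): P = [1, 2, 4] / [3, 7] / [9];  Q = [1, 2, 4] / [3, 5] / [6]
  Insert 8 (step 7): P = [1, 2, 4, 8] / [3, 7] / [9];  Q = [1, 2, 4, 7] / [3, 5] / [6]
  Insert 6 (step 8): P = [1, 2, 4, 6] / [3, 7, 8] / [9];  Q = [1, 2, 4, 7] / [3, 5, 8] / [6]
  Insert 5 (step 9): P = [1, 2, 4, 5] / [3, 6, 8] / [7] / [9];  Q = [1, 2, 4, 7] / [3, 5, 8] / [6] / [9]
Final shape: (4, 3, 1, 1).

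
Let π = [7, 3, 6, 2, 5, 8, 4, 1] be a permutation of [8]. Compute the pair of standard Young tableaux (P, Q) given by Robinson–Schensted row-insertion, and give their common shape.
P = [1, 4, 8] / [2, 5] / [3] / [6] / [7];  Q = [1, 3, 6] / [2, 5] / [4] / [7] / [8];  common shape = (3, 2, 1, 1, 1)

Row-insert the values π_1, π_2, … into P one at a time, bumping the leftmost entry strictly greater than the inserted value down to the next row. The recording tableau Q records, in position (i, j), the step at which that cell was added to P.
  Insert 7 (step 1): P = [7];  Q = [1]
  Insert 3 (step 2): P = [3] / [7];  Q = [1] / [2]
  Insert 6 (step 3): P = [3, 6] / [7];  Q = [1, 3] / [2]
  Insert 2 (step 4): P = [2, 6] / [3] / [7];  Q = [1, 3] / [2] / [4]
  Insert 5 (step 5): P = [2, 5] / [3, 6] / [7];  Q = [1, 3] / [2, 5] / [4]
  Insert 8 (step 6): P = [2, 5, 8] / [3, 6] / [7];  Q = [1, 3, 6] / [2, 5] / [4]
  Insert 4 (step 7): P = [2, 4, 8] / [3, 5] / [6] / [7];  Q = [1, 3, 6] / [2, 5] / [4] / [7]
  Insert 1 (step 8): P = [1, 4, 8] / [2, 5] / [3] / [6] / [7];  Q = [1, 3, 6] / [2, 5] / [4] / [7] / [8]
Final shape: (3, 2, 1, 1, 1).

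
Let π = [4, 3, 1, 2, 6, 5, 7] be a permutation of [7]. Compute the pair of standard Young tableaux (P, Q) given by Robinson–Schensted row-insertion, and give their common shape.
P = [1, 2, 5, 7] / [3, 6] / [4];  Q = [1, 4, 5, 7] / [2, 6] / [3];  common shape = (4, 2, 1)

Row-insert the values π_1, π_2, … into P one at a time, bumping the leftmost entry strictly greater than the inserted value down to the next row. The recording tableau Q records, in position (i, j), the step at which that cell was added to P.
  Insert 4 (step 1): P = [4];  Q = [1]
  Insert 3 (step 2): P = [3] / [4];  Q = [1] / [2]
  Insert 1 (step 3): P = [1] / [3] / [4];  Q = [1] / [2] / [3]
  Insert 2 (step 4): P = [1, 2] / [3] / [4];  Q = [1, 4] / [2] / [3]
  Insert 6 (step 5): P = [1, 2, 6] / [3] / [4];  Q = [1, 4, 5] / [2] / [3]
  Insert 5 (step 6): P = [1, 2, 5] / [3, 6] / [4];  Q = [1, 4, 5] / [2, 6] / [3]
  Insert 7 (step 7): P = [1, 2, 5, 7] / [3, 6] / [4];  Q = [1, 4, 5, 7] / [2, 6] / [3]
Final shape: (4, 2, 1).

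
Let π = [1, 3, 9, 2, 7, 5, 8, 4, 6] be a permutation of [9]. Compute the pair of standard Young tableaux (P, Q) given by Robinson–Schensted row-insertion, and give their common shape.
P = [1, 2, 4, 6] / [3, 5, 8] / [7] / [9];  Q = [1, 2, 3, 7] / [4, 5, 9] / [6] / [8];  common shape = (4, 3, 1, 1)

Row-insert the values π_1, π_2, … into P one at a time, bumping the leftmost entry strictly greater than the inserted value down to the next row. The recording tableau Q records, in position (i, j), the step at which that cell was added to P.
  Insert 1 (step 1): P = [1];  Q = [1]
  Insert 3 (step 2): P = [1, 3];  Q = [1, 2]
  Insert 9 (step 3): P = [1, 3, 9];  Q = [1, 2, 3]
  Insert 2 (step 4): P = [1, 2, 9] / [3];  Q = [1, 2, 3] / [4]
  Insert 7 (step 5): P = [1, 2, 7] / [3, 9];  Q = [1, 2, 3] / [4, 5]
  Insert 5 (step 6): P = [1, 2, 5] / [3, 7] / [9];  Q = [1, 2, 3] / [4, 5] / [6]
  Insert 8 (step 7): P = [1, 2, 5, 8] / [3, 7] / [9];  Q = [1, 2, 3, 7] / [4, 5] / [6]
  Insert 4 (step 8): P = [1, 2, 4, 8] / [3, 5] / [7] / [9];  Q = [1, 2, 3, 7] / [4, 5] / [6] / [8]
  Insert 6 (step 9): P = [1, 2, 4, 6] / [3, 5, 8] / [7] / [9];  Q = [1, 2, 3, 7] / [4, 5, 9] / [6] / [8]
Final shape: (4, 3, 1, 1).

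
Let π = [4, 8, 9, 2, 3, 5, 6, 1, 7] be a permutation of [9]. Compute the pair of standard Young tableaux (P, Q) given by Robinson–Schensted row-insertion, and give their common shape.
P = [1, 3, 5, 6, 7] / [2, 8, 9] / [4];  Q = [1, 2, 3, 7, 9] / [4, 5, 6] / [8];  common shape = (5, 3, 1)

Row-insert the values π_1, π_2, … into P one at a time, bumping the leftmost entry strictly greater than the inserted value down to the next row. The recording tableau Q records, in position (i, j), the step at which that cell was added to P.
  Insert 4 (step 1): P = [4];  Q = [1]
  Insert 8 (step 2): P = [4, 8];  Q = [1, 2]
  Insert 9 (step 3): P = [4, 8, 9];  Q = [1, 2, 3]
  Insert 2 (step 4): P = [2, 8, 9] / [4];  Q = [1, 2, 3] / [4]
  Insert 3 (step 5): P = [2, 3, 9] / [4, 8];  Q = [1, 2, 3] / [4, 5]
  Insert 5 (step 6): P = [2, 3, 5] / [4, 8, 9];  Q = [1, 2, 3] / [4, 5, 6]
  Insert 6 (step 7): P = [2, 3, 5, 6] / [4, 8, 9];  Q = [1, 2, 3, 7] / [4, 5, 6]
  Insert 1 (step 8): P = [1, 3, 5, 6] / [2, 8, 9] / [4];  Q = [1, 2, 3, 7] / [4, 5, 6] / [8]
  Insert 7 (step 9): P = [1, 3, 5, 6, 7] / [2, 8, 9] / [4];  Q = [1, 2, 3, 7, 9] / [4, 5, 6] / [8]
Final shape: (5, 3, 1).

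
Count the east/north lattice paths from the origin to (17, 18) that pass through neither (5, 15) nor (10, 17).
Number of paths = 4465627722

Inclusion–exclusion. Total paths: C(35, 17) = 4537567650. Through P₁: C(20, 5)·C(15, 12) = 7054320. Through P₂: C(27, 10)·C(8, 7) = 67490280. Since P₁ is strictly southwest of P₂, a monotone path through both must visit P₁ then P₂; paths through both = C(20, 5)·C(7, 5)·C(8, 7) = 2604672. Avoid both = 4537567650 − 7054320 − 67490280 + 2604672 = 4465627722.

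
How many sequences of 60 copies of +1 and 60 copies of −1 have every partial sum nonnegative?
C_60 = 1583850964596120042686772779038896

These ballot sequences are counted by the Catalan number C_n = (1/(n + 1)) · C(2n, n). For n = 60: C_60 = (1/61) · C(120, 60) = 96614908840363322603893139521372656/61 = 1583850964596120042686772779038896.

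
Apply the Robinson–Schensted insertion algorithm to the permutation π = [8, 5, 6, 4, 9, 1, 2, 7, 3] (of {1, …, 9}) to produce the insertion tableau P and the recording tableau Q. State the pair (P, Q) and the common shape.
P = [1, 2, 3] / [4, 6, 7] / [5, 9] / [8];  Q = [1, 3, 5] / [2, 7, 8] / [4, 9] / [6];  common shape = (3, 3, 2, 1)

Row-insert the values π_1, π_2, … into P one at a time, bumping the leftmost entry strictly greater than the inserted value down to the next row. The recording tableau Q records, in position (i, j), the step at which that cell was added to P.
  Insert 8 (step 1): P = [8];  Q = [1]
  Insert 5 (step 2): P = [5] / [8];  Q = [1] / [2]
  Insert 6 (step 3): P = [5, 6] / [8];  Q = [1, 3] / [2]
  Insert 4 (step 4): P = [4, 6] / [5] / [8];  Q = [1, 3] / [2] / [4]
  Insert 9 (step 5): P = [4, 6, 9] / [5] / [8];  Q = [1, 3, 5] / [2] / [4]
  Insert 1 (step 6): P = [1, 6, 9] / [4] / [5] / [8];  Q = [1, 3, 5] / [2] / [4] / [6]
  Insert 2 (step 7): P = [1, 2, 9] / [4, 6] / [5] / [8];  Q = [1, 3, 5] / [2, 7] / [4] / [6]
  Insert 7 (step 8): P = [1, 2, 7] / [4, 6, 9] / [5] / [8];  Q = [1, 3, 5] / [2, 7, 8] / [4] / [6]
  Insert 3 (step 9): P = [1, 2, 3] / [4, 6, 7] / [5, 9] / [8];  Q = [1, 3, 5] / [2, 7, 8] / [4, 9] / [6]
Final shape: (3, 3, 2, 1).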